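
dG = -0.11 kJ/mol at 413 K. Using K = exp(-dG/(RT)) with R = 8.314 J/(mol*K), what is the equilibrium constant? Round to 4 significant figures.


dG is in kJ/mol; multiply by 1000 to match R in J/(mol*K).
RT = 8.314 * 413 = 3433.682 J/mol
exponent = -dG*1000 / (RT) = -(-0.11*1000) / 3433.682 = 0.03203558
K = exp(0.03203558)
K = 1.0325542, rounded to 4 significant figures:

1.033


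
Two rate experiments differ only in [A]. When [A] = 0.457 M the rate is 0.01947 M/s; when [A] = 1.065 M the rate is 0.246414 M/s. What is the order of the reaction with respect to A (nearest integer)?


Rate is proportional to [A]^n, so rate2/rate1 = ([A]2/[A]1)^n. Take logs to solve for n.
rate2/rate1 = 0.246414 / 0.01947 = 12.6561
[A]2/[A]1 = 1.065 / 0.457 = 2.3304
n = ln(12.6561) / ln(2.3304) = 3.0
Nearest integer order:

3


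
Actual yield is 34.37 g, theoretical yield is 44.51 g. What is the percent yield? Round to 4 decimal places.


% yield = 100 * actual / theoretical
% yield = 100 * 34.37 / 44.51
% yield = 77.21860256 %, rounded to 4 dp:

77.2186 %


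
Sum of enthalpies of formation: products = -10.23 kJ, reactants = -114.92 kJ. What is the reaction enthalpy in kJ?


dH_rxn = sum(dH_f products) - sum(dH_f reactants)
dH_rxn = -10.23 - (-114.92)
dH_rxn = 104.69 kJ:

104.69 kJ


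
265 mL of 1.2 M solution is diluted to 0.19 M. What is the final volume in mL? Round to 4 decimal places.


Dilution: M1*V1 = M2*V2, solve for V2.
V2 = M1*V1 / M2
V2 = 1.2 * 265 / 0.19
V2 = 318.0 / 0.19
V2 = 1673.68421053 mL, rounded to 4 dp:

1673.6842 mL


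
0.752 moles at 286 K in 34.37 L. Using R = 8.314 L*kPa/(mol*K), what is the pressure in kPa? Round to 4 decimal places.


PV = nRT, solve for P = nRT / V.
nRT = 0.752 * 8.314 * 286 = 1788.1086
P = 1788.1086 / 34.37
P = 52.02527204 kPa, rounded to 4 dp:

52.0253 kPa


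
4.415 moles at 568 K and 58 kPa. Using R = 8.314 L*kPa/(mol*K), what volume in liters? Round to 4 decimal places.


PV = nRT, solve for V = nRT / P.
nRT = 4.415 * 8.314 * 568 = 20849.1841
V = 20849.1841 / 58
V = 359.46869138 L, rounded to 4 dp:

359.4687 L


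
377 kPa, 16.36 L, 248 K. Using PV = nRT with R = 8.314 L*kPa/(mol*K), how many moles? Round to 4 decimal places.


PV = nRT, solve for n = PV / (RT).
PV = 377 * 16.36 = 6167.72
RT = 8.314 * 248 = 2061.872
n = 6167.72 / 2061.872
n = 2.99132051 mol, rounded to 4 dp:

2.9913 mol


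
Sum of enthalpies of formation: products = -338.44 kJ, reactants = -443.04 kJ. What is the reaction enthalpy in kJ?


dH_rxn = sum(dH_f products) - sum(dH_f reactants)
dH_rxn = -338.44 - (-443.04)
dH_rxn = 104.6 kJ:

104.60 kJ


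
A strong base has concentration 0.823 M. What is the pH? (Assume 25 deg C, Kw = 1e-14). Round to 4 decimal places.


A strong base dissociates completely, so [OH-] equals the given concentration.
pOH = -log10([OH-]) = -log10(0.823) = 0.0846
pH = 14 - pOH = 14 - 0.0846
pH = 13.9154, rounded to 4 dp:

13.9154


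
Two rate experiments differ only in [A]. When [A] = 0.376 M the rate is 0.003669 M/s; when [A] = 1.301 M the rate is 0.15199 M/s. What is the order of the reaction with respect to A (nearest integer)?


Rate is proportional to [A]^n, so rate2/rate1 = ([A]2/[A]1)^n. Take logs to solve for n.
rate2/rate1 = 0.15199 / 0.003669 = 41.4255
[A]2/[A]1 = 1.301 / 0.376 = 3.4601
n = ln(41.4255) / ln(3.4601) = 3.0
Nearest integer order:

3


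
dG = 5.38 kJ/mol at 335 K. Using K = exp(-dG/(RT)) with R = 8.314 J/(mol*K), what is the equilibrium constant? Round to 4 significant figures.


dG is in kJ/mol; multiply by 1000 to match R in J/(mol*K).
RT = 8.314 * 335 = 2785.19 J/mol
exponent = -dG*1000 / (RT) = -(5.38*1000) / 2785.19 = -1.9316456
K = exp(-1.9316456)
K = 0.14490954, rounded to 4 significant figures:

0.1449


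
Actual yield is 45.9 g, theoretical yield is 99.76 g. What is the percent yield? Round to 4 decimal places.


% yield = 100 * actual / theoretical
% yield = 100 * 45.9 / 99.76
% yield = 46.01042502 %, rounded to 4 dp:

46.0104 %


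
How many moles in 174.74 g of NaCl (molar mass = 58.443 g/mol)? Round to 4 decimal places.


n = mass / M
n = 174.74 / 58.443
n = 2.9899218 mol, rounded to 4 dp:

2.9899 mol


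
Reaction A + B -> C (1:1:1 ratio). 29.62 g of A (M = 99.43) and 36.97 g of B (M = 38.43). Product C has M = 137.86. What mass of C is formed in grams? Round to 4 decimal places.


Find moles of each reactant; the smaller value is the limiting reagent in a 1:1:1 reaction, so moles_C equals moles of the limiter.
n_A = mass_A / M_A = 29.62 / 99.43 = 0.297898 mol
n_B = mass_B / M_B = 36.97 / 38.43 = 0.962009 mol
Limiting reagent: A (smaller), n_limiting = 0.297898 mol
mass_C = n_limiting * M_C = 0.297898 * 137.86
mass_C = 41.06821828 g, rounded to 4 dp:

41.0682 g


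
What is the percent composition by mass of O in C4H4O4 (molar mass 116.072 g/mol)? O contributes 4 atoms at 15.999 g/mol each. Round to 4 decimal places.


pct = 100 * (n_elem * M_elem) / M_total
mass_contribution = 4 * 15.999 = 63.996 g/mol
pct = 100 * 63.996 / 116.072
pct = 55.13474395 %, rounded to 4 dp:

55.1347 %


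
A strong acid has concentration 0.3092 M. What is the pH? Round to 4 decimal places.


A strong acid dissociates completely, so [H+] equals the given concentration.
pH = -log10([H+]) = -log10(0.3092)
pH = 0.50976051, rounded to 4 dp:

0.5098


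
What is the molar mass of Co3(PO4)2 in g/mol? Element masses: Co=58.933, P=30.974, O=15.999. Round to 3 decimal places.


M = sum(count * atomic_mass) over atoms.
M = 3*58.933 + 2*30.974 + 8*15.999
M = 176.799 + 61.948 + 127.992
M = 366.739 g/mol, rounded to 3 dp:

366.739 g/mol


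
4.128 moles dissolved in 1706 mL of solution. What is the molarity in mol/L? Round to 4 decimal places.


Convert volume to liters: V_L = V_mL / 1000.
V_L = 1706 / 1000 = 1.706 L
M = n / V_L = 4.128 / 1.706
M = 2.41969519 mol/L, rounded to 4 dp:

2.4197 mol/L


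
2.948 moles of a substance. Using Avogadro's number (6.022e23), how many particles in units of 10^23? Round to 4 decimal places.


N = n * NA, then divide by 1e23 for the requested units.
N / 1e23 = n * 6.022
N / 1e23 = 2.948 * 6.022
N / 1e23 = 17.752856, rounded to 4 dp:

17.7529


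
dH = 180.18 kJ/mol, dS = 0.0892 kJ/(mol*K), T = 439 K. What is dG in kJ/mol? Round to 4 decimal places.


Gibbs: dG = dH - T*dS (consistent units, dS already in kJ/(mol*K)).
T*dS = 439 * 0.0892 = 39.1588
dG = 180.18 - (39.1588)
dG = 141.0212 kJ/mol, rounded to 4 dp:

141.0212 kJ/mol


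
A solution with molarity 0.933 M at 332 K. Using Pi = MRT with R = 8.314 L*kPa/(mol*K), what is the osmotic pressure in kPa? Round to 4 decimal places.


Osmotic pressure (van't Hoff): Pi = M*R*T.
RT = 8.314 * 332 = 2760.248
Pi = 0.933 * 2760.248
Pi = 2575.311384 kPa, rounded to 4 dp:

2575.3114 kPa


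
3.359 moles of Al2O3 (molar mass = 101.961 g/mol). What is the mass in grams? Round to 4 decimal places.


mass = n * M
mass = 3.359 * 101.961
mass = 342.486999 g, rounded to 4 dp:

342.4870 g


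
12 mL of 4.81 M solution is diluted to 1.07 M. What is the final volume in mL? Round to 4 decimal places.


Dilution: M1*V1 = M2*V2, solve for V2.
V2 = M1*V1 / M2
V2 = 4.81 * 12 / 1.07
V2 = 57.72 / 1.07
V2 = 53.94392523 mL, rounded to 4 dp:

53.9439 mL


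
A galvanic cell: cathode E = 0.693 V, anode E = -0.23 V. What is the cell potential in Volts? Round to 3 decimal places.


Standard cell potential: E_cell = E_cathode - E_anode.
E_cell = 0.693 - (-0.23)
E_cell = 0.923 V, rounded to 3 dp:

0.923 V


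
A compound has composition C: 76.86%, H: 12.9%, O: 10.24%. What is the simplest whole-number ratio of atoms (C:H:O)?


Assume 100 g of compound, divide each mass% by atomic mass to get moles, then normalize by the smallest to get a raw atom ratio.
Moles per 100 g: C: 76.86/12.011 = 6.3991, H: 12.9/1.008 = 12.7976, O: 10.24/15.999 = 0.64
Raw ratio (divide by min = 0.64): C: 9.998, H: 19.995, O: 1.0
Multiply by 1 to clear fractions: C: 9.998 ~= 10, H: 19.995 ~= 20, O: 1.0 ~= 1
Reduce by GCD to get the simplest whole-number ratio:

10:20:1


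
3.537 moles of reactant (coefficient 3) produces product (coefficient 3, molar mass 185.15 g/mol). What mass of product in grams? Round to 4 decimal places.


Use the coefficient ratio to convert reactant moles to product moles, then multiply by the product's molar mass.
moles_P = moles_R * (coeff_P / coeff_R) = 3.537 * (3/3) = 3.537
mass_P = moles_P * M_P = 3.537 * 185.15
mass_P = 654.87555 g, rounded to 4 dp:

654.8756 g


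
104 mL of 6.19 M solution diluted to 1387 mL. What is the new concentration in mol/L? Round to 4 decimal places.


Dilution: M1*V1 = M2*V2, solve for M2.
M2 = M1*V1 / V2
M2 = 6.19 * 104 / 1387
M2 = 643.76 / 1387
M2 = 0.46413843 mol/L, rounded to 4 dp:

0.4641 mol/L


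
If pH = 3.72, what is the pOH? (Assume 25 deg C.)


At 25 deg C, pH + pOH = 14.
pOH = 14 - pH = 14 - 3.72
pOH = 10.28:

10.28


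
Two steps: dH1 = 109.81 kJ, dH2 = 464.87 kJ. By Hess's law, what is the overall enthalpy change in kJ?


Hess's law: enthalpy is a state function, so add the step enthalpies.
dH_total = dH1 + dH2 = 109.81 + (464.87)
dH_total = 574.68 kJ:

574.68 kJ


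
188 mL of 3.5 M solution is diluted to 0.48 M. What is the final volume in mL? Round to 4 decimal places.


Dilution: M1*V1 = M2*V2, solve for V2.
V2 = M1*V1 / M2
V2 = 3.5 * 188 / 0.48
V2 = 658.0 / 0.48
V2 = 1370.83333333 mL, rounded to 4 dp:

1370.8333 mL


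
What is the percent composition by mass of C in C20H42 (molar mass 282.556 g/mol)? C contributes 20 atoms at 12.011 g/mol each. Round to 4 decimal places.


pct = 100 * (n_elem * M_elem) / M_total
mass_contribution = 20 * 12.011 = 240.22 g/mol
pct = 100 * 240.22 / 282.556
pct = 85.01677544 %, rounded to 4 dp:

85.0168 %


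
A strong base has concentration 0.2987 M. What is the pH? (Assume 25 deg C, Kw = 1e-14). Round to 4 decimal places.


A strong base dissociates completely, so [OH-] equals the given concentration.
pOH = -log10([OH-]) = -log10(0.2987) = 0.524765
pH = 14 - pOH = 14 - 0.524765
pH = 13.475235, rounded to 4 dp:

13.4752


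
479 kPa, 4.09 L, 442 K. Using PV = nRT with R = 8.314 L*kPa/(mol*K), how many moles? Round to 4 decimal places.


PV = nRT, solve for n = PV / (RT).
PV = 479 * 4.09 = 1959.11
RT = 8.314 * 442 = 3674.788
n = 1959.11 / 3674.788
n = 0.53312191 mol, rounded to 4 dp:

0.5331 mol


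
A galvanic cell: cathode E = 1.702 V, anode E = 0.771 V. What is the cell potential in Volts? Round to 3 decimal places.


Standard cell potential: E_cell = E_cathode - E_anode.
E_cell = 1.702 - (0.771)
E_cell = 0.931 V, rounded to 3 dp:

0.931 V


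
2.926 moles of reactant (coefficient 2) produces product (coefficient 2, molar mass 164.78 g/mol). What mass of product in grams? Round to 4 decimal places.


Use the coefficient ratio to convert reactant moles to product moles, then multiply by the product's molar mass.
moles_P = moles_R * (coeff_P / coeff_R) = 2.926 * (2/2) = 2.926
mass_P = moles_P * M_P = 2.926 * 164.78
mass_P = 482.14628 g, rounded to 4 dp:

482.1463 g


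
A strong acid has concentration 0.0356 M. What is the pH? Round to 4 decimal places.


A strong acid dissociates completely, so [H+] equals the given concentration.
pH = -log10([H+]) = -log10(0.0356)
pH = 1.44855, rounded to 4 dp:

1.4486


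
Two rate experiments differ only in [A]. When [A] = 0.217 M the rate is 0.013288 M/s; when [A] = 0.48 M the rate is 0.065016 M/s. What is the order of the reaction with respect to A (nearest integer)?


Rate is proportional to [A]^n, so rate2/rate1 = ([A]2/[A]1)^n. Take logs to solve for n.
rate2/rate1 = 0.065016 / 0.013288 = 4.8928
[A]2/[A]1 = 0.48 / 0.217 = 2.212
n = ln(4.8928) / ln(2.212) = 2.0
Nearest integer order:

2


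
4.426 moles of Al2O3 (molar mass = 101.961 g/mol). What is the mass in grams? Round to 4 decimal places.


mass = n * M
mass = 4.426 * 101.961
mass = 451.279386 g, rounded to 4 dp:

451.2794 g


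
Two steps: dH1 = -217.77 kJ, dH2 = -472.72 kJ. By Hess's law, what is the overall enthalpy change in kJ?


Hess's law: enthalpy is a state function, so add the step enthalpies.
dH_total = dH1 + dH2 = -217.77 + (-472.72)
dH_total = -690.49 kJ:

-690.49 kJ


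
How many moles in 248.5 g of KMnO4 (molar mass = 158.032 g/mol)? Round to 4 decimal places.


n = mass / M
n = 248.5 / 158.032
n = 1.57246634 mol, rounded to 4 dp:

1.5725 mol


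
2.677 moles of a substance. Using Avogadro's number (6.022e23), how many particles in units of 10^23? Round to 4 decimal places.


N = n * NA, then divide by 1e23 for the requested units.
N / 1e23 = n * 6.022
N / 1e23 = 2.677 * 6.022
N / 1e23 = 16.120894, rounded to 4 dp:

16.1209


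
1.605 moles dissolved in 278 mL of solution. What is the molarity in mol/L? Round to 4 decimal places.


Convert volume to liters: V_L = V_mL / 1000.
V_L = 278 / 1000 = 0.278 L
M = n / V_L = 1.605 / 0.278
M = 5.77338129 mol/L, rounded to 4 dp:

5.7734 mol/L


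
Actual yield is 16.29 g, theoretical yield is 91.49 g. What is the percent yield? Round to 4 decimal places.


% yield = 100 * actual / theoretical
% yield = 100 * 16.29 / 91.49
% yield = 17.80522461 %, rounded to 4 dp:

17.8052 %


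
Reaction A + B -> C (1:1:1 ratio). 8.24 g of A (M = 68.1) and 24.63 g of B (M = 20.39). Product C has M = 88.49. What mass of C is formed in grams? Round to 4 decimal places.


Find moles of each reactant; the smaller value is the limiting reagent in a 1:1:1 reaction, so moles_C equals moles of the limiter.
n_A = mass_A / M_A = 8.24 / 68.1 = 0.120999 mol
n_B = mass_B / M_B = 24.63 / 20.39 = 1.207945 mol
Limiting reagent: A (smaller), n_limiting = 0.120999 mol
mass_C = n_limiting * M_C = 0.120999 * 88.49
mass_C = 10.70720151 g, rounded to 4 dp:

10.7072 g


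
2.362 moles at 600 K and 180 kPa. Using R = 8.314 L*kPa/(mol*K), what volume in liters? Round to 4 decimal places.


PV = nRT, solve for V = nRT / P.
nRT = 2.362 * 8.314 * 600 = 11782.6008
V = 11782.6008 / 180
V = 65.45889333 L, rounded to 4 dp:

65.4589 L


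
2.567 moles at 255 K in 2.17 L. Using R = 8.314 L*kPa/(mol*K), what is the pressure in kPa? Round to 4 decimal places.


PV = nRT, solve for P = nRT / V.
nRT = 2.567 * 8.314 * 255 = 5442.2197
P = 5442.2197 / 2.17
P = 2507.93534562 kPa, rounded to 4 dp:

2507.9353 kPa


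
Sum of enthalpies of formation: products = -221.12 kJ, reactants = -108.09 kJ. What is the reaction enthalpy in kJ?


dH_rxn = sum(dH_f products) - sum(dH_f reactants)
dH_rxn = -221.12 - (-108.09)
dH_rxn = -113.03 kJ:

-113.03 kJ


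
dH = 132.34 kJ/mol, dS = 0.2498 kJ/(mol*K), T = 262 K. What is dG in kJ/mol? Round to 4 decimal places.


Gibbs: dG = dH - T*dS (consistent units, dS already in kJ/(mol*K)).
T*dS = 262 * 0.2498 = 65.4476
dG = 132.34 - (65.4476)
dG = 66.8924 kJ/mol, rounded to 4 dp:

66.8924 kJ/mol


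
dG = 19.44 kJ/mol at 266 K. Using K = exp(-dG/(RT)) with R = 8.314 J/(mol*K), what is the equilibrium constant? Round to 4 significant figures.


dG is in kJ/mol; multiply by 1000 to match R in J/(mol*K).
RT = 8.314 * 266 = 2211.524 J/mol
exponent = -dG*1000 / (RT) = -(19.44*1000) / 2211.524 = -8.79031835
K = exp(-8.79031835)
K = 0.00015219951, rounded to 4 significant figures:

0.0001522


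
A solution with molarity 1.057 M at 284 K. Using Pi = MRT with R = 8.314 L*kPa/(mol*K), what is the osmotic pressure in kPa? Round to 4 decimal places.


Osmotic pressure (van't Hoff): Pi = M*R*T.
RT = 8.314 * 284 = 2361.176
Pi = 1.057 * 2361.176
Pi = 2495.763032 kPa, rounded to 4 dp:

2495.7630 kPa


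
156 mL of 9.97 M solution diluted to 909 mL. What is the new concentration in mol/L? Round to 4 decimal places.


Dilution: M1*V1 = M2*V2, solve for M2.
M2 = M1*V1 / V2
M2 = 9.97 * 156 / 909
M2 = 1555.32 / 909
M2 = 1.7110231 mol/L, rounded to 4 dp:

1.7110 mol/L


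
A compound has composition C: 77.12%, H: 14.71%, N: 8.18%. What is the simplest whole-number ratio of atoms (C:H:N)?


Assume 100 g of compound, divide each mass% by atomic mass to get moles, then normalize by the smallest to get a raw atom ratio.
Moles per 100 g: C: 77.12/12.011 = 6.4208, H: 14.71/1.008 = 14.5933, N: 8.18/14.007 = 0.584
Raw ratio (divide by min = 0.584): C: 10.995, H: 24.989, N: 1.0
Multiply by 1 to clear fractions: C: 10.995 ~= 11, H: 24.989 ~= 25, N: 1.0 ~= 1
Reduce by GCD to get the simplest whole-number ratio:

11:25:1


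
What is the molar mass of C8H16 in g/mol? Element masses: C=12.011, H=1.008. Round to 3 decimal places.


M = sum(count * atomic_mass) over atoms.
M = 8*12.011 + 16*1.008
M = 96.088 + 16.128
M = 112.216 g/mol, rounded to 3 dp:

112.216 g/mol


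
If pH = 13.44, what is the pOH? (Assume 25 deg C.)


At 25 deg C, pH + pOH = 14.
pOH = 14 - pH = 14 - 13.44
pOH = 0.56:

0.56


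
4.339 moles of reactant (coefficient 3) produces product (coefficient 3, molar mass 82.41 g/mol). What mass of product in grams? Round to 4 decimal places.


Use the coefficient ratio to convert reactant moles to product moles, then multiply by the product's molar mass.
moles_P = moles_R * (coeff_P / coeff_R) = 4.339 * (3/3) = 4.339
mass_P = moles_P * M_P = 4.339 * 82.41
mass_P = 357.57699 g, rounded to 4 dp:

357.5770 g


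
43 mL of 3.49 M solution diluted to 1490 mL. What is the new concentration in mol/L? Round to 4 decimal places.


Dilution: M1*V1 = M2*V2, solve for M2.
M2 = M1*V1 / V2
M2 = 3.49 * 43 / 1490
M2 = 150.07 / 1490
M2 = 0.10071812 mol/L, rounded to 4 dp:

0.1007 mol/L


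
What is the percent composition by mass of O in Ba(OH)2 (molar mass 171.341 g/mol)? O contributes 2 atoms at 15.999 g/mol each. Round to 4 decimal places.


pct = 100 * (n_elem * M_elem) / M_total
mass_contribution = 2 * 15.999 = 31.998 g/mol
pct = 100 * 31.998 / 171.341
pct = 18.67503983 %, rounded to 4 dp:

18.6750 %


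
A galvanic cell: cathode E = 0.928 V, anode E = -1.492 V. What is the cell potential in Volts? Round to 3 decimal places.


Standard cell potential: E_cell = E_cathode - E_anode.
E_cell = 0.928 - (-1.492)
E_cell = 2.42 V, rounded to 3 dp:

2.420 V


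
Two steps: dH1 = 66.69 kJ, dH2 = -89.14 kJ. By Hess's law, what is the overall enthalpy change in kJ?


Hess's law: enthalpy is a state function, so add the step enthalpies.
dH_total = dH1 + dH2 = 66.69 + (-89.14)
dH_total = -22.45 kJ:

-22.45 kJ


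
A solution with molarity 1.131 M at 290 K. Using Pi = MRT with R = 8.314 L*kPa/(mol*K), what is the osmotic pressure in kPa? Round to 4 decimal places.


Osmotic pressure (van't Hoff): Pi = M*R*T.
RT = 8.314 * 290 = 2411.06
Pi = 1.131 * 2411.06
Pi = 2726.90886 kPa, rounded to 4 dp:

2726.9089 kPa


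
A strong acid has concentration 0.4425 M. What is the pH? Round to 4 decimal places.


A strong acid dissociates completely, so [H+] equals the given concentration.
pH = -log10([H+]) = -log10(0.4425)
pH = 0.35408672, rounded to 4 dp:

0.3541


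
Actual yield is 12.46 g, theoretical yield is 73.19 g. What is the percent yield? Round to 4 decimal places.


% yield = 100 * actual / theoretical
% yield = 100 * 12.46 / 73.19
% yield = 17.02418363 %, rounded to 4 dp:

17.0242 %


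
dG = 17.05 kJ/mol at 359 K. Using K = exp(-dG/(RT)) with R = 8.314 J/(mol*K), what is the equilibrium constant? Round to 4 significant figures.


dG is in kJ/mol; multiply by 1000 to match R in J/(mol*K).
RT = 8.314 * 359 = 2984.726 J/mol
exponent = -dG*1000 / (RT) = -(17.05*1000) / 2984.726 = -5.71241715
K = exp(-5.71241715)
K = 0.003304675, rounded to 4 significant figures:

0.003305


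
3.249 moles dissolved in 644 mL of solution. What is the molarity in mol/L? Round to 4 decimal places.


Convert volume to liters: V_L = V_mL / 1000.
V_L = 644 / 1000 = 0.644 L
M = n / V_L = 3.249 / 0.644
M = 5.04503106 mol/L, rounded to 4 dp:

5.0450 mol/L


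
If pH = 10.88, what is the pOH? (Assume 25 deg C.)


At 25 deg C, pH + pOH = 14.
pOH = 14 - pH = 14 - 10.88
pOH = 3.12:

3.12


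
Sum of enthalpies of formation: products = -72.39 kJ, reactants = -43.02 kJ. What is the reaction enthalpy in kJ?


dH_rxn = sum(dH_f products) - sum(dH_f reactants)
dH_rxn = -72.39 - (-43.02)
dH_rxn = -29.37 kJ:

-29.37 kJ


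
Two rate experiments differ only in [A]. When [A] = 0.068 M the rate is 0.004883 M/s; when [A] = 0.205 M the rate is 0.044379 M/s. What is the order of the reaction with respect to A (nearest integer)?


Rate is proportional to [A]^n, so rate2/rate1 = ([A]2/[A]1)^n. Take logs to solve for n.
rate2/rate1 = 0.044379 / 0.004883 = 9.0885
[A]2/[A]1 = 0.205 / 0.068 = 3.0147
n = ln(9.0885) / ln(3.0147) = 2.0
Nearest integer order:

2


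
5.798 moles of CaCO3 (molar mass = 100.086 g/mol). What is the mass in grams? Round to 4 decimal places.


mass = n * M
mass = 5.798 * 100.086
mass = 580.298628 g, rounded to 4 dp:

580.2986 g


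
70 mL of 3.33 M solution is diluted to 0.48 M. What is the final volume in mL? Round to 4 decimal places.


Dilution: M1*V1 = M2*V2, solve for V2.
V2 = M1*V1 / M2
V2 = 3.33 * 70 / 0.48
V2 = 233.1 / 0.48
V2 = 485.625 mL, rounded to 4 dp:

485.6250 mL


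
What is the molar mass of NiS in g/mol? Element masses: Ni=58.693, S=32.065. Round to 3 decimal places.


M = sum(count * atomic_mass) over atoms.
M = 1*58.693 + 1*32.065
M = 58.693 + 32.065
M = 90.758 g/mol, rounded to 3 dp:

90.758 g/mol


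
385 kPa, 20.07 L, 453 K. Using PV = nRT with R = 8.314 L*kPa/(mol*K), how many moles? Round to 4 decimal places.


PV = nRT, solve for n = PV / (RT).
PV = 385 * 20.07 = 7726.95
RT = 8.314 * 453 = 3766.242
n = 7726.95 / 3766.242
n = 2.05163396 mol, rounded to 4 dp:

2.0516 mol


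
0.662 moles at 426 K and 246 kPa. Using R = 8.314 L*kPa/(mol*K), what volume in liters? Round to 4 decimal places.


PV = nRT, solve for V = nRT / P.
nRT = 0.662 * 8.314 * 426 = 2344.6478
V = 2344.6478 / 246
V = 9.53108862 L, rounded to 4 dp:

9.5311 L


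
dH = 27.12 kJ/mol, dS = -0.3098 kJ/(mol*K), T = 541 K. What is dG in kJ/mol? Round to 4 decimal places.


Gibbs: dG = dH - T*dS (consistent units, dS already in kJ/(mol*K)).
T*dS = 541 * -0.3098 = -167.6018
dG = 27.12 - (-167.6018)
dG = 194.7218 kJ/mol, rounded to 4 dp:

194.7218 kJ/mol


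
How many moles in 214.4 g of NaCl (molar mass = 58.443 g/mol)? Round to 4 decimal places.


n = mass / M
n = 214.4 / 58.443
n = 3.66853173 mol, rounded to 4 dp:

3.6685 mol


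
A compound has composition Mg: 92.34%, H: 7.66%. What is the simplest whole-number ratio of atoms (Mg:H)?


Assume 100 g of compound, divide each mass% by atomic mass to get moles, then normalize by the smallest to get a raw atom ratio.
Moles per 100 g: Mg: 92.34/24.305 = 3.7992, H: 7.66/1.008 = 7.5992
Raw ratio (divide by min = 3.7992): Mg: 1.0, H: 2.0
Multiply by 1 to clear fractions: Mg: 1.0 ~= 1, H: 2.0 ~= 2
Reduce by GCD to get the simplest whole-number ratio:

1:2


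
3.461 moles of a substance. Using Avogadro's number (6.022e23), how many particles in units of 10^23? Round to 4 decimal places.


N = n * NA, then divide by 1e23 for the requested units.
N / 1e23 = n * 6.022
N / 1e23 = 3.461 * 6.022
N / 1e23 = 20.842142, rounded to 4 dp:

20.8421


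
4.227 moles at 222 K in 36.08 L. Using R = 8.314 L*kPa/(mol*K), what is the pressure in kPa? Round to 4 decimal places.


PV = nRT, solve for P = nRT / V.
nRT = 4.227 * 8.314 * 222 = 7801.8077
P = 7801.8077 / 36.08
P = 216.23635532 kPa, rounded to 4 dp:

216.2364 kPa


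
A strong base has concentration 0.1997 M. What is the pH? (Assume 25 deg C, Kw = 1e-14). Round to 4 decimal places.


A strong base dissociates completely, so [OH-] equals the given concentration.
pOH = -log10([OH-]) = -log10(0.1997) = 0.699622
pH = 14 - pOH = 14 - 0.699622
pH = 13.300378, rounded to 4 dp:

13.3004


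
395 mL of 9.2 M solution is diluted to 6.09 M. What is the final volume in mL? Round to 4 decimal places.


Dilution: M1*V1 = M2*V2, solve for V2.
V2 = M1*V1 / M2
V2 = 9.2 * 395 / 6.09
V2 = 3634.0 / 6.09
V2 = 596.71592775 mL, rounded to 4 dp:

596.7159 mL


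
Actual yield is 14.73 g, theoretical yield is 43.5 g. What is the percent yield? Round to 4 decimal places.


% yield = 100 * actual / theoretical
% yield = 100 * 14.73 / 43.5
% yield = 33.86206897 %, rounded to 4 dp:

33.8621 %


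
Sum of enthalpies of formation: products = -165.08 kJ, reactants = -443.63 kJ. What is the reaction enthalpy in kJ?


dH_rxn = sum(dH_f products) - sum(dH_f reactants)
dH_rxn = -165.08 - (-443.63)
dH_rxn = 278.55 kJ:

278.55 kJ


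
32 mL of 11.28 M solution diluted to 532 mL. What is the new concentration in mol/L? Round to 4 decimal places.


Dilution: M1*V1 = M2*V2, solve for M2.
M2 = M1*V1 / V2
M2 = 11.28 * 32 / 532
M2 = 360.96 / 532
M2 = 0.67849624 mol/L, rounded to 4 dp:

0.6785 mol/L


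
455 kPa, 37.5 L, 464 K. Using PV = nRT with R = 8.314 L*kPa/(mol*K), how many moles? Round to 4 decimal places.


PV = nRT, solve for n = PV / (RT).
PV = 455 * 37.5 = 17062.5
RT = 8.314 * 464 = 3857.696
n = 17062.5 / 3857.696
n = 4.42297682 mol, rounded to 4 dp:

4.4230 mol


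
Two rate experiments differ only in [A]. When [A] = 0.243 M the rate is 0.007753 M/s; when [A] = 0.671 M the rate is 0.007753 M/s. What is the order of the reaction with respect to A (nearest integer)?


Rate is proportional to [A]^n, so rate2/rate1 = ([A]2/[A]1)^n. Take logs to solve for n.
rate2/rate1 = 0.007753 / 0.007753 = 1.0
[A]2/[A]1 = 0.671 / 0.243 = 2.7613
n = ln(1.0) / ln(2.7613) = 0.0
Nearest integer order:

0


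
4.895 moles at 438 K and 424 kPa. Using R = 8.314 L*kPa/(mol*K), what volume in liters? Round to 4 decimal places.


PV = nRT, solve for V = nRT / P.
nRT = 4.895 * 8.314 * 438 = 17825.2991
V = 17825.2991 / 424
V = 42.04079976 L, rounded to 4 dp:

42.0408 L


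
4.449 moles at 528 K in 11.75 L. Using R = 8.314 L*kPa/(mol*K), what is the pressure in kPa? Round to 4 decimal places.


PV = nRT, solve for P = nRT / V.
nRT = 4.449 * 8.314 * 528 = 19530.1846
P = 19530.1846 / 11.75
P = 1662.14337021 kPa, rounded to 4 dp:

1662.1434 kPa


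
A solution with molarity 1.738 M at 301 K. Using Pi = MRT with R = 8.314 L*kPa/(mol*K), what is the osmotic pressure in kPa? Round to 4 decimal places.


Osmotic pressure (van't Hoff): Pi = M*R*T.
RT = 8.314 * 301 = 2502.514
Pi = 1.738 * 2502.514
Pi = 4349.369332 kPa, rounded to 4 dp:

4349.3693 kPa


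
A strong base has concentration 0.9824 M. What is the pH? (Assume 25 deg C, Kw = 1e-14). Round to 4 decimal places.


A strong base dissociates completely, so [OH-] equals the given concentration.
pOH = -log10([OH-]) = -log10(0.9824) = 0.007712
pH = 14 - pOH = 14 - 0.007712
pH = 13.992288, rounded to 4 dp:

13.9923


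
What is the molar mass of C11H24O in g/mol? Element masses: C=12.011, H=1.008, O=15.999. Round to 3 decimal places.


M = sum(count * atomic_mass) over atoms.
M = 11*12.011 + 24*1.008 + 1*15.999
M = 132.121 + 24.192 + 15.999
M = 172.312 g/mol, rounded to 3 dp:

172.312 g/mol


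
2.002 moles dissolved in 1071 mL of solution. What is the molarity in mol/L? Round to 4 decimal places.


Convert volume to liters: V_L = V_mL / 1000.
V_L = 1071 / 1000 = 1.071 L
M = n / V_L = 2.002 / 1.071
M = 1.86928105 mol/L, rounded to 4 dp:

1.8693 mol/L


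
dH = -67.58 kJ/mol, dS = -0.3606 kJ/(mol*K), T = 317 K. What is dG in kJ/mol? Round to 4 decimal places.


Gibbs: dG = dH - T*dS (consistent units, dS already in kJ/(mol*K)).
T*dS = 317 * -0.3606 = -114.3102
dG = -67.58 - (-114.3102)
dG = 46.7302 kJ/mol, rounded to 4 dp:

46.7302 kJ/mol


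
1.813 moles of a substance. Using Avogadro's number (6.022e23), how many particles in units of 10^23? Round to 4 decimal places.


N = n * NA, then divide by 1e23 for the requested units.
N / 1e23 = n * 6.022
N / 1e23 = 1.813 * 6.022
N / 1e23 = 10.917886, rounded to 4 dp:

10.9179


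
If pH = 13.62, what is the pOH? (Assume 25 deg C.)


At 25 deg C, pH + pOH = 14.
pOH = 14 - pH = 14 - 13.62
pOH = 0.38:

0.38


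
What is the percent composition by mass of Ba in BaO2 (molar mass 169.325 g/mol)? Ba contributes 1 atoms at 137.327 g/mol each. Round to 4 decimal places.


pct = 100 * (n_elem * M_elem) / M_total
mass_contribution = 1 * 137.327 = 137.327 g/mol
pct = 100 * 137.327 / 169.325
pct = 81.10261332 %, rounded to 4 dp:

81.1026 %


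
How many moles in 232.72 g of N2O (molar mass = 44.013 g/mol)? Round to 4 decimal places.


n = mass / M
n = 232.72 / 44.013
n = 5.28752868 mol, rounded to 4 dp:

5.2875 mol


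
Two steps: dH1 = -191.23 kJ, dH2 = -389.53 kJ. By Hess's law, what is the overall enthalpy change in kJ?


Hess's law: enthalpy is a state function, so add the step enthalpies.
dH_total = dH1 + dH2 = -191.23 + (-389.53)
dH_total = -580.76 kJ:

-580.76 kJ


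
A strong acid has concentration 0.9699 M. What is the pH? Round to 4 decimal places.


A strong acid dissociates completely, so [H+] equals the given concentration.
pH = -log10([H+]) = -log10(0.9699)
pH = 0.01327304, rounded to 4 dp:

0.0133


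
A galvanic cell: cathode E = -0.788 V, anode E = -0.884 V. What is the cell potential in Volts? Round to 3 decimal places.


Standard cell potential: E_cell = E_cathode - E_anode.
E_cell = -0.788 - (-0.884)
E_cell = 0.096 V, rounded to 3 dp:

0.096 V


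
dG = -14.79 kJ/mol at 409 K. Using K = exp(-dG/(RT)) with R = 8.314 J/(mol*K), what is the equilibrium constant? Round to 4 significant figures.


dG is in kJ/mol; multiply by 1000 to match R in J/(mol*K).
RT = 8.314 * 409 = 3400.426 J/mol
exponent = -dG*1000 / (RT) = -(-14.79*1000) / 3400.426 = 4.34945504
K = exp(4.34945504)
K = 77.436252, rounded to 4 significant figures:

77.44


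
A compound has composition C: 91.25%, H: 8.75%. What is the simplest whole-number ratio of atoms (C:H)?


Assume 100 g of compound, divide each mass% by atomic mass to get moles, then normalize by the smallest to get a raw atom ratio.
Moles per 100 g: C: 91.25/12.011 = 7.5972, H: 8.75/1.008 = 8.6806
Raw ratio (divide by min = 7.5972): C: 1.0, H: 1.143
Multiply by 7 to clear fractions: C: 7.0 ~= 7, H: 7.998 ~= 8
Reduce by GCD to get the simplest whole-number ratio:

7:8


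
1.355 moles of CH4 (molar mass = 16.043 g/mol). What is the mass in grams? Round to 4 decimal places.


mass = n * M
mass = 1.355 * 16.043
mass = 21.738265 g, rounded to 4 dp:

21.7383 g


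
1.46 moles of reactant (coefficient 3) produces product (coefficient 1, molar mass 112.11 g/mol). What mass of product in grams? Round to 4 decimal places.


Use the coefficient ratio to convert reactant moles to product moles, then multiply by the product's molar mass.
moles_P = moles_R * (coeff_P / coeff_R) = 1.46 * (1/3) = 0.486667
mass_P = moles_P * M_P = 0.486667 * 112.11
mass_P = 54.56023737 g, rounded to 4 dp:

54.5602 g


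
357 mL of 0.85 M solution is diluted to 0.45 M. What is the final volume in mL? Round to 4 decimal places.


Dilution: M1*V1 = M2*V2, solve for V2.
V2 = M1*V1 / M2
V2 = 0.85 * 357 / 0.45
V2 = 303.45 / 0.45
V2 = 674.33333333 mL, rounded to 4 dp:

674.3333 mL


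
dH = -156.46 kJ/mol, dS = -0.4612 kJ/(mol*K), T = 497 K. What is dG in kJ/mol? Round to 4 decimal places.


Gibbs: dG = dH - T*dS (consistent units, dS already in kJ/(mol*K)).
T*dS = 497 * -0.4612 = -229.2164
dG = -156.46 - (-229.2164)
dG = 72.7564 kJ/mol, rounded to 4 dp:

72.7564 kJ/mol


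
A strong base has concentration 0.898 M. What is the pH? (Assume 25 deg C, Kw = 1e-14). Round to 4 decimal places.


A strong base dissociates completely, so [OH-] equals the given concentration.
pOH = -log10([OH-]) = -log10(0.898) = 0.046724
pH = 14 - pOH = 14 - 0.046724
pH = 13.953276, rounded to 4 dp:

13.9533


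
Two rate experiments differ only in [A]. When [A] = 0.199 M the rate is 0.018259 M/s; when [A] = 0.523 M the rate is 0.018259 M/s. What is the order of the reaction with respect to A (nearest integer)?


Rate is proportional to [A]^n, so rate2/rate1 = ([A]2/[A]1)^n. Take logs to solve for n.
rate2/rate1 = 0.018259 / 0.018259 = 1.0
[A]2/[A]1 = 0.523 / 0.199 = 2.6281
n = ln(1.0) / ln(2.6281) = 0.0
Nearest integer order:

0


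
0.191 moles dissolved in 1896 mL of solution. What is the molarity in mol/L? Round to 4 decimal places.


Convert volume to liters: V_L = V_mL / 1000.
V_L = 1896 / 1000 = 1.896 L
M = n / V_L = 0.191 / 1.896
M = 0.1007384 mol/L, rounded to 4 dp:

0.1007 mol/L


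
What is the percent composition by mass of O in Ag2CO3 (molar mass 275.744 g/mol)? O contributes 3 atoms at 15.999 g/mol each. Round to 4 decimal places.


pct = 100 * (n_elem * M_elem) / M_total
mass_contribution = 3 * 15.999 = 47.997 g/mol
pct = 100 * 47.997 / 275.744
pct = 17.40636242 %, rounded to 4 dp:

17.4064 %


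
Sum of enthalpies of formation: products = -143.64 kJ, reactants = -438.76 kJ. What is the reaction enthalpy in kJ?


dH_rxn = sum(dH_f products) - sum(dH_f reactants)
dH_rxn = -143.64 - (-438.76)
dH_rxn = 295.12 kJ:

295.12 kJ


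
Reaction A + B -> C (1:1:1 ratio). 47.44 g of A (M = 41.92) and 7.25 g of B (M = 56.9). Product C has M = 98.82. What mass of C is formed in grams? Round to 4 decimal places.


Find moles of each reactant; the smaller value is the limiting reagent in a 1:1:1 reaction, so moles_C equals moles of the limiter.
n_A = mass_A / M_A = 47.44 / 41.92 = 1.131679 mol
n_B = mass_B / M_B = 7.25 / 56.9 = 0.127417 mol
Limiting reagent: B (smaller), n_limiting = 0.127417 mol
mass_C = n_limiting * M_C = 0.127417 * 98.82
mass_C = 12.59134794 g, rounded to 4 dp:

12.5913 g


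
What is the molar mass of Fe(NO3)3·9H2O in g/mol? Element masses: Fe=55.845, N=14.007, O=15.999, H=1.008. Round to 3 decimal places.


M = sum(count * atomic_mass) over atoms.
M = 1*55.845 + 3*14.007 + 18*15.999 + 18*1.008
M = 55.845 + 42.021 + 287.982 + 18.144
M = 403.992 g/mol, rounded to 3 dp:

403.992 g/mol


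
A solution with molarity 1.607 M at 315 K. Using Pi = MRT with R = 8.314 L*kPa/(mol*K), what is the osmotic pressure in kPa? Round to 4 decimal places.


Osmotic pressure (van't Hoff): Pi = M*R*T.
RT = 8.314 * 315 = 2618.91
Pi = 1.607 * 2618.91
Pi = 4208.58837 kPa, rounded to 4 dp:

4208.5884 kPa


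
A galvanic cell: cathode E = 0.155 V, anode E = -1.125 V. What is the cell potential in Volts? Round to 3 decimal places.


Standard cell potential: E_cell = E_cathode - E_anode.
E_cell = 0.155 - (-1.125)
E_cell = 1.28 V, rounded to 3 dp:

1.280 V


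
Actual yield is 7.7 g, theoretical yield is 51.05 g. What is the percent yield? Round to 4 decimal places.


% yield = 100 * actual / theoretical
% yield = 100 * 7.7 / 51.05
% yield = 15.08325171 %, rounded to 4 dp:

15.0833 %


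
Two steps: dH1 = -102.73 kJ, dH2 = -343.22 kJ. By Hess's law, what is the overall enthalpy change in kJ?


Hess's law: enthalpy is a state function, so add the step enthalpies.
dH_total = dH1 + dH2 = -102.73 + (-343.22)
dH_total = -445.95 kJ:

-445.95 kJ


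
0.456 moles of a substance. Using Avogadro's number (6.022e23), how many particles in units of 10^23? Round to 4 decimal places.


N = n * NA, then divide by 1e23 for the requested units.
N / 1e23 = n * 6.022
N / 1e23 = 0.456 * 6.022
N / 1e23 = 2.746032, rounded to 4 dp:

2.7460


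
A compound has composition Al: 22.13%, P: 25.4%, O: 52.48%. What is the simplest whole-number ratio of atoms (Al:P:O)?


Assume 100 g of compound, divide each mass% by atomic mass to get moles, then normalize by the smallest to get a raw atom ratio.
Moles per 100 g: Al: 22.13/26.982 = 0.8202, P: 25.4/30.974 = 0.82, O: 52.48/15.999 = 3.2802
Raw ratio (divide by min = 0.82): Al: 1.0, P: 1.0, O: 4.0
Multiply by 1 to clear fractions: Al: 1.0 ~= 1, P: 1.0 ~= 1, O: 4.0 ~= 4
Reduce by GCD to get the simplest whole-number ratio:

1:1:4


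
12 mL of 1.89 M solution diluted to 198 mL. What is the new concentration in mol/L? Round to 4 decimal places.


Dilution: M1*V1 = M2*V2, solve for M2.
M2 = M1*V1 / V2
M2 = 1.89 * 12 / 198
M2 = 22.68 / 198
M2 = 0.11454545 mol/L, rounded to 4 dp:

0.1145 mol/L


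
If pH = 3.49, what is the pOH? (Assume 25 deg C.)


At 25 deg C, pH + pOH = 14.
pOH = 14 - pH = 14 - 3.49
pOH = 10.51:

10.51


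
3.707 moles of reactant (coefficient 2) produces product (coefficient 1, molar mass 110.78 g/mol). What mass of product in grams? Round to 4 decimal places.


Use the coefficient ratio to convert reactant moles to product moles, then multiply by the product's molar mass.
moles_P = moles_R * (coeff_P / coeff_R) = 3.707 * (1/2) = 1.8535
mass_P = moles_P * M_P = 1.8535 * 110.78
mass_P = 205.33073 g, rounded to 4 dp:

205.3307 g


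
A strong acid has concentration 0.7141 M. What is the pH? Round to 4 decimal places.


A strong acid dissociates completely, so [H+] equals the given concentration.
pH = -log10([H+]) = -log10(0.7141)
pH = 0.14624097, rounded to 4 dp:

0.1462


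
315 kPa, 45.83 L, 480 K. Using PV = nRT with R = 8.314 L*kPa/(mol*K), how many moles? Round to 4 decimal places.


PV = nRT, solve for n = PV / (RT).
PV = 315 * 45.83 = 14436.45
RT = 8.314 * 480 = 3990.72
n = 14436.45 / 3990.72
n = 3.61750511 mol, rounded to 4 dp:

3.6175 mol


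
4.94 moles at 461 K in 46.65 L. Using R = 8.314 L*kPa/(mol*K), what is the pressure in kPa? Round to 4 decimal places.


PV = nRT, solve for P = nRT / V.
nRT = 4.94 * 8.314 * 461 = 18933.8048
P = 18933.8048 / 46.65
P = 405.86934191 kPa, rounded to 4 dp:

405.8693 kPa


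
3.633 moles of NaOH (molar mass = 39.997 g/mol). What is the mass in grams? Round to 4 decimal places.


mass = n * M
mass = 3.633 * 39.997
mass = 145.309101 g, rounded to 4 dp:

145.3091 g


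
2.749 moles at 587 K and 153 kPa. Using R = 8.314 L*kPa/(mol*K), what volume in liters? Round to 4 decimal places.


PV = nRT, solve for V = nRT / P.
nRT = 2.749 * 8.314 * 587 = 13415.9942
V = 13415.9942 / 153
V = 87.6862366 L, rounded to 4 dp:

87.6862 L


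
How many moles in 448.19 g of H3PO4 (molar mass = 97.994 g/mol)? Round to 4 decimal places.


n = mass / M
n = 448.19 / 97.994
n = 4.57364737 mol, rounded to 4 dp:

4.5736 mol


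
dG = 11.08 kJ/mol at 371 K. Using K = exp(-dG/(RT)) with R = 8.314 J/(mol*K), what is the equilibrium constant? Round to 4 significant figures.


dG is in kJ/mol; multiply by 1000 to match R in J/(mol*K).
RT = 8.314 * 371 = 3084.494 J/mol
exponent = -dG*1000 / (RT) = -(11.08*1000) / 3084.494 = -3.59216131
K = exp(-3.59216131)
K = 0.027538746, rounded to 4 significant figures:

0.02754


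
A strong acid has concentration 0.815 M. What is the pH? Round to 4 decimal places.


A strong acid dissociates completely, so [H+] equals the given concentration.
pH = -log10([H+]) = -log10(0.815)
pH = 0.08884239, rounded to 4 dp:

0.0888


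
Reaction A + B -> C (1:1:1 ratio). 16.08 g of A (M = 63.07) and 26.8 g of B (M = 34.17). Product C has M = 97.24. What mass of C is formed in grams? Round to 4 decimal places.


Find moles of each reactant; the smaller value is the limiting reagent in a 1:1:1 reaction, so moles_C equals moles of the limiter.
n_A = mass_A / M_A = 16.08 / 63.07 = 0.254955 mol
n_B = mass_B / M_B = 26.8 / 34.17 = 0.784314 mol
Limiting reagent: A (smaller), n_limiting = 0.254955 mol
mass_C = n_limiting * M_C = 0.254955 * 97.24
mass_C = 24.7918242 g, rounded to 4 dp:

24.7918 g


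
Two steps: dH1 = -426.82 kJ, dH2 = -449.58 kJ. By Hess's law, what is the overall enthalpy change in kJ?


Hess's law: enthalpy is a state function, so add the step enthalpies.
dH_total = dH1 + dH2 = -426.82 + (-449.58)
dH_total = -876.4 kJ:

-876.40 kJ


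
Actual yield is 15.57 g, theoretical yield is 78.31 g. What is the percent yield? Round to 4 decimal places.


% yield = 100 * actual / theoretical
% yield = 100 * 15.57 / 78.31
% yield = 19.8825182 %, rounded to 4 dp:

19.8825 %


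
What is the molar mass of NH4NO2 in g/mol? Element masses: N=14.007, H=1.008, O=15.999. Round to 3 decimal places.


M = sum(count * atomic_mass) over atoms.
M = 2*14.007 + 4*1.008 + 2*15.999
M = 28.014 + 4.032 + 31.998
M = 64.044 g/mol, rounded to 3 dp:

64.044 g/mol
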